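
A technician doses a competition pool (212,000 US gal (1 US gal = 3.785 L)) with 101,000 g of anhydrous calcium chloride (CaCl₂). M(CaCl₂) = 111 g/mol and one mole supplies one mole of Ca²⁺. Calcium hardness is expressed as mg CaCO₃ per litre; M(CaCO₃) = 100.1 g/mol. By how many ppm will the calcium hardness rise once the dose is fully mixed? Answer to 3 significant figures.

114 ppm

Volume: 212,000 US gal × 3.785 L/gal = 802,420 L.
Moles of Ca²⁺: 101,000 g ÷ 111 g/mol = 909.9 mol.
As CaCO₃: 909.9 mol × 100.1 g/mol = 91,080 g.
Rise: 91,080 g / 802,420 L × 1000 = 113.5 mg/L.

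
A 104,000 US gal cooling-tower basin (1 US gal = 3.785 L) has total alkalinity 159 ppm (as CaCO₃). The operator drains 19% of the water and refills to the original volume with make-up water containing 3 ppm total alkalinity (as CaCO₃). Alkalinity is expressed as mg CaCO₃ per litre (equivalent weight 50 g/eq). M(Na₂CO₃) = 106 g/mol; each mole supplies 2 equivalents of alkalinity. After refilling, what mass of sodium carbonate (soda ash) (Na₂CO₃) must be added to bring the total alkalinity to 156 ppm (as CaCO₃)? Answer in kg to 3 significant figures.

11.1 kg

Volume: 104,000 US gal × 3.785 L/gal = 393,640 L.
After draining 19% and refilling: 159 × 0.81 + 3 × 0.19 = 129.36 ppm.
Deficit to target: 156 − 129.36 = 26.64 mg/L.
As CaCO₃: 26.64 mg/L × 393,640 L = 10,490 g; ÷ 50 g/eq ÷ 2 = 104.9 mol Na₂CO₃.
Mass: 104.9 × 106 = 11,120 g.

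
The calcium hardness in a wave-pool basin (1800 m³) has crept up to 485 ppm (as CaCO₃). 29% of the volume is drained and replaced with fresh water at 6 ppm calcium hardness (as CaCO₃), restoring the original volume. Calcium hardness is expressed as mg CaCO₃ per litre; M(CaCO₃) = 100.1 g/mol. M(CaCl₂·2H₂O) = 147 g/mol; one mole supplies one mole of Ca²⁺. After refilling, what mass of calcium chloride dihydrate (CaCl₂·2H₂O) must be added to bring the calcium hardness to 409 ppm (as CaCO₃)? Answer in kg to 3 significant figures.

166 kg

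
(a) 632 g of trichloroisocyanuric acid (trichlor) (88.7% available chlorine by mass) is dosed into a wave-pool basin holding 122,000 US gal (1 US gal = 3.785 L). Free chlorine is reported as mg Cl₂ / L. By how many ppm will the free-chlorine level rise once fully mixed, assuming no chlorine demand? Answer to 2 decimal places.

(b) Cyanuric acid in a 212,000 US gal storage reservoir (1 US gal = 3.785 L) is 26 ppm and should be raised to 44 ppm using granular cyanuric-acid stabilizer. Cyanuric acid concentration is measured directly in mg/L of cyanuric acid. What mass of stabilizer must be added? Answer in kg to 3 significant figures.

(a) Volume: 122,000 US gal × 3.785 L/gal = 461,770 L.
(a) Available chlorine delivered: 632 g × 0.887 = 560.6 g as Cl₂.
(a) Concentration rise: 560.6 g / 461,770 L = 1.214 mg/L = 1.21 ppm.

(b) Volume: 212,000 US gal × 3.785 L/gal = 802,420 L.
(b) CYA to add: (44 − 26) = 18 mg/L × 802,420 L = 14,440 g cyanuric acid.

(a) 1.21 ppm; (b) 14.4 kg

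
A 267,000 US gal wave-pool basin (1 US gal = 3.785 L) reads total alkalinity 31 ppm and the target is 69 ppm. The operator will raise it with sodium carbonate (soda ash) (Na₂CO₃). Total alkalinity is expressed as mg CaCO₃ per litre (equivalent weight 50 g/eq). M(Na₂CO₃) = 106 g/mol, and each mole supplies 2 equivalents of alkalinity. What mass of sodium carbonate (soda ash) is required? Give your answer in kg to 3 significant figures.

Volume: 267,000 US gal × 3.785 L/gal = 1,010,595 L.
Alkalinity to add: (69 − 31) = 38 mg/L as CaCO₃ × 1,010,595 L = 38,400 g as CaCO₃.
Equivalents: 38,400 g ÷ 50 g/eq = 768.1 eq.
Each mole of Na₂CO₃ supplies 2 eq, so 768.1 / 2 = 384 mol.
Mass: 384 mol × 106 g/mol = 40,710 g.

40.7 kg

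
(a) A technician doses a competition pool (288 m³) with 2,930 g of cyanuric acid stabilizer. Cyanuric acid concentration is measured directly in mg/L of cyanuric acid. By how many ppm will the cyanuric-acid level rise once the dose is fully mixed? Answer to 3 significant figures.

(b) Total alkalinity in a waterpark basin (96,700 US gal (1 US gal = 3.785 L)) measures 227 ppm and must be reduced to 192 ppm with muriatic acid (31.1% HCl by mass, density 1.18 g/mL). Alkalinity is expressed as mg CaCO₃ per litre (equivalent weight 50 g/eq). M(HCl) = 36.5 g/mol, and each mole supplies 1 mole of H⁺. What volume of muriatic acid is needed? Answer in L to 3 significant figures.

(a) 10.2 ppm; (b) 25.5 L

(a) Volume: 288 m³ = 288,000 L.
(a) Rise: 2,930 g / 288,000 L × 1000 = 10.17 mg/L.

(b) Volume: 96,700 US gal × 3.785 L/gal = 366,010 L.
(b) Alkalinity to neutralize: (227 − 192) = 35 mg/L as CaCO₃ × 366,010 L = 12,810 g as CaCO₃.
(b) Equivalents of H⁺ required: 12,810 ÷ 50 g/eq = 256.2 eq = 256.2 mol HCl.
(b) Mass of HCl: 256.2 × 36.5 = 9352 g.
(b) Mass of 31.1% solution: 9352 / 0.311 = 30,070 g.
(b) Volume: 30,070 g ÷ 1.18 g/mL = 25,480 mL.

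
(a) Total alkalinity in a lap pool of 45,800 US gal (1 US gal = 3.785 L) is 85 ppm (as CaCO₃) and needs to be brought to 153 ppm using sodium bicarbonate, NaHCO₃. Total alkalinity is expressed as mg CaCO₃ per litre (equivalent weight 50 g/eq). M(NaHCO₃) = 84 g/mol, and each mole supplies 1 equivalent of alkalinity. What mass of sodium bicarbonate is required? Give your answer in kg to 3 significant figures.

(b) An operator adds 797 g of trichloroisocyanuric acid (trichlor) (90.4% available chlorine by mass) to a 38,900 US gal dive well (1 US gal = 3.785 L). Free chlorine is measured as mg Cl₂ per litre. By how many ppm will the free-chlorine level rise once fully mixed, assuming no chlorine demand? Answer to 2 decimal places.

(a) 19.8 kg; (b) 4.89 ppm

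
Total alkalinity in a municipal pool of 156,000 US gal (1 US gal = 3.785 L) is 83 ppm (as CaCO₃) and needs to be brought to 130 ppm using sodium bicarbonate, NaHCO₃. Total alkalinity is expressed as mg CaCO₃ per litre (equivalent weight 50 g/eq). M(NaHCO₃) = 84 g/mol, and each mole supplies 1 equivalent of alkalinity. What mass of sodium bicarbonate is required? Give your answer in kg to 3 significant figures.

46.6 kg

Volume: 156,000 US gal × 3.785 L/gal = 590,460 L.
Alkalinity to add: (130 − 83) = 47 mg/L as CaCO₃ × 590,460 L = 27,750 g as CaCO₃.
Equivalents: 27,750 g ÷ 50 g/eq = 555 eq.
NaHCO₃ supplies 1 eq per mole → 555 mol.
Mass: 555 mol × 84 g/mol = 46,620 g.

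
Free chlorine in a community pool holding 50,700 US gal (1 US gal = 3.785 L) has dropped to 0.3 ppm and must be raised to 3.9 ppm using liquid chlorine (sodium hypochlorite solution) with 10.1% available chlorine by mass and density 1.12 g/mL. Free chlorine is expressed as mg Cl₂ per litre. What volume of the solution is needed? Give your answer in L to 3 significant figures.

Volume: 50,700 US gal × 3.785 L/gal = 191,900 L.
Chlorine deficit: 3.9 − 0.3 = 3.6 ppm = 3.6 mg/L as Cl₂.
Cl₂ equivalent needed: 3.6 mg/L × 191,900 L = 690,800 mg = 690.8 g.
Product at 10.1% available chlorine: 690.8 / 0.101 = 6840 g.
Volume at density 1.12 g/mL: 6840 g ÷ 1.12 g/mL = 6107 mL.

6.11 L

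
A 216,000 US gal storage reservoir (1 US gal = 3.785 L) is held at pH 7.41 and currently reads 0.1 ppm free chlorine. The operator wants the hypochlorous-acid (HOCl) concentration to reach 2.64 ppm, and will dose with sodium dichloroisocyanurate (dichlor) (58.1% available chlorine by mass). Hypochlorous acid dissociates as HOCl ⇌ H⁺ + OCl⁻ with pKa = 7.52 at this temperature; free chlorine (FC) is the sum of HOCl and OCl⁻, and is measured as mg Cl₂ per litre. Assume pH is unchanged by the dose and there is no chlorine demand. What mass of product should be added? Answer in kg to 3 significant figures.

Volume: 216,000 US gal × 3.785 L/gal = 817,560 L.
[OCl⁻]/[HOCl] = 10^(pH − pKa) = 10^(7.41 − 7.52) = 0.7762; fraction as HOCl = 1/(1 + 0.7762) = 0.563.
Free chlorine required for 2.64 ppm HOCl: 2.64 / 0.563 = 4.689 ppm.
FC to add: 4.689 − 0.1 = 4.589 mg/L as Cl₂.
Cl₂ equivalent: 4.589 mg/L × 817,560 L = 3752 g.
Product at 58.1% available Cl: 3752 / 0.581 = 6458 g.

6.46 kg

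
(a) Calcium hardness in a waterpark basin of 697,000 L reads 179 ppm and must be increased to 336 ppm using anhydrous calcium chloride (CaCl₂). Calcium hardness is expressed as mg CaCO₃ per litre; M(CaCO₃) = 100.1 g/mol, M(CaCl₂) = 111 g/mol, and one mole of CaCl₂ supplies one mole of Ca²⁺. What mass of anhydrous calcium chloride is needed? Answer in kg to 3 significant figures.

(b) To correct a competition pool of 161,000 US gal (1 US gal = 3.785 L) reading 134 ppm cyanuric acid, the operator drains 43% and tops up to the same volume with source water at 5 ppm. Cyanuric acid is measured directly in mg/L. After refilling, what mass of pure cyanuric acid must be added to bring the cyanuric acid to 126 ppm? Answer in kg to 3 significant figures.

(a) Hardness to add: (336 − 179) = 157 mg/L as CaCO₃ × 697,000 L = 109,400 g as CaCO₃.
(a) Moles of Ca²⁺ (1 mol Ca²⁺ ≡ 1 mol CaCO₃): 109,400 / 100.1 g/mol = 1093 mol.
(a) Mass of CaCl₂: 1093 × 111 = 121,300 g.

(b) Volume: 161,000 US gal × 3.785 L/gal = 609,385 L.
(b) After draining 43% and refilling: 134 × 0.57 + 5 × 0.43 = 78.53 ppm.
(b) Deficit to target: 126 − 78.53 = 47.47 mg/L.
(b) Mass: 47.47 mg/L × 609,385 L = 28,930 g cyanuric acid.

(a) 121 kg; (b) 28.9 kg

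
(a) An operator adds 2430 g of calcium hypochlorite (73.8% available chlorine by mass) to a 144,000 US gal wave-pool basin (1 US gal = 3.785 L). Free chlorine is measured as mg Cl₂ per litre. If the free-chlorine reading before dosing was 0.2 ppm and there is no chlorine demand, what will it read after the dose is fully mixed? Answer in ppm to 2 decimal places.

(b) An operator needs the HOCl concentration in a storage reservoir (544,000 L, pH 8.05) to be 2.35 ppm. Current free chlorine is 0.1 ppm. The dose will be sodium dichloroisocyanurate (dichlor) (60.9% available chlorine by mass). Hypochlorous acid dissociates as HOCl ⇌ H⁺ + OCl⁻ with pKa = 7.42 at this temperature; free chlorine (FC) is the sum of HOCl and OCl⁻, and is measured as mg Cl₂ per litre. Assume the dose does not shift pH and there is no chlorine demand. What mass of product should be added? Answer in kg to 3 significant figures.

(a) Volume: 144,000 US gal × 3.785 L/gal = 545,040 L.
(a) Available chlorine delivered: 2430 g × 0.738 = 1793 g as Cl₂.
(a) Concentration rise: 1793 g / 545,040 L = 3.29 mg/L = 3.29 ppm.
(a) Final FC: 0.2 + 3.29 = 3.49 ppm.

(b) [OCl⁻]/[HOCl] = 10^(pH − pKa) = 10^(8.05 − 7.42) = 4.266; fraction as HOCl = 1/(1 + 4.266) = 0.1899.
(b) Free chlorine required for 2.35 ppm HOCl: 2.35 / 0.1899 = 12.37 ppm.
(b) FC to add: 12.37 − 0.1 = 12.27 mg/L as Cl₂.
(b) Cl₂ equivalent: 12.27 mg/L × 544,000 L = 6677 g.
(b) Product at 60.9% available Cl: 6677 / 0.609 = 10,960 g.

(a) 3.49 ppm; (b) 11.0 kg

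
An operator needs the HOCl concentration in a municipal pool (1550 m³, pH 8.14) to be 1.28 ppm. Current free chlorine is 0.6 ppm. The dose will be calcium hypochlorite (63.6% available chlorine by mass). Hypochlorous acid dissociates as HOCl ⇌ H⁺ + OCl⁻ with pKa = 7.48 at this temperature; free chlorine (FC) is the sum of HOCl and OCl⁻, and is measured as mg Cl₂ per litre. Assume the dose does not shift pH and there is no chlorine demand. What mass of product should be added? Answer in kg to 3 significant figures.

Volume: 1550 m³ = 1,550,000 L.
[OCl⁻]/[HOCl] = 10^(pH − pKa) = 10^(8.14 − 7.48) = 4.571; fraction as HOCl = 1/(1 + 4.571) = 0.1795.
Free chlorine required for 1.28 ppm HOCl: 1.28 / 0.1795 = 7.131 ppm.
FC to add: 7.131 − 0.6 = 6.531 mg/L as Cl₂.
Cl₂ equivalent: 6.531 mg/L × 1,550,000 L = 10,120 g.
Product at 63.6% available Cl: 10,120 / 0.636 = 15,920 g.

15.9 kg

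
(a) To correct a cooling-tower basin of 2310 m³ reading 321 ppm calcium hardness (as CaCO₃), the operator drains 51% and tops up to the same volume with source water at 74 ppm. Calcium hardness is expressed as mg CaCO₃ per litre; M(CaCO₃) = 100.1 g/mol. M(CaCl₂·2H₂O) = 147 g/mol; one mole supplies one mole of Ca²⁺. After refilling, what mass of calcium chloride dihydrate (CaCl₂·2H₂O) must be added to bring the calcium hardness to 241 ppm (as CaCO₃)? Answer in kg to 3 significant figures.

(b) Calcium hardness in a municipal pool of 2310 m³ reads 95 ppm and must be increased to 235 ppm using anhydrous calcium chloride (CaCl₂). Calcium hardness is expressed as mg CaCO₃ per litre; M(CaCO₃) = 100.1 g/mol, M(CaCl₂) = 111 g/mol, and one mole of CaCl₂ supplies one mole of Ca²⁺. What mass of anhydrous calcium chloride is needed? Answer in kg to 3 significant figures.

(a) Volume: 2310 m³ = 2,310,000 L.
(a) After draining 51% and refilling: 321 × 0.49 + 74 × 0.51 = 195.03 ppm.
(a) Deficit to target: 241 − 195.03 = 45.97 mg/L.
(a) As CaCO₃: 45.97 mg/L × 2,310,000 L = 106,200 g; ÷ 100.1 = 1061 mol Ca²⁺.
(a) Mass: 1061 × 147 = 155,900 g.

(b) Volume: 2310 m³ = 2,310,000 L.
(b) Hardness to add: (235 − 95) = 140 mg/L as CaCO₃ × 2,310,000 L = 323,400 g as CaCO₃.
(b) Moles of Ca²⁺ (1 mol Ca²⁺ ≡ 1 mol CaCO₃): 323,400 / 100.1 g/mol = 3231 mol.
(b) Mass of CaCl₂: 3231 × 111 = 358,600 g.

(a) 156 kg; (b) 359 kg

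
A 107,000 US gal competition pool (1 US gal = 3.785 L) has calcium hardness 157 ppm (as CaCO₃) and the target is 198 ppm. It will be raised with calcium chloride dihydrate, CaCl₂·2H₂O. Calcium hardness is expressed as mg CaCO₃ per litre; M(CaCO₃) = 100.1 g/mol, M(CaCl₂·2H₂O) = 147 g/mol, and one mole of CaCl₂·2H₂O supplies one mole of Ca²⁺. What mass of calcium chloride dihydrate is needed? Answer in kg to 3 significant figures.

24.4 kg

Volume: 107,000 US gal × 3.785 L/gal = 404,995 L.
Hardness to add: (198 − 157) = 41 mg/L as CaCO₃ × 404,995 L = 16,600 g as CaCO₃.
Moles of Ca²⁺ (1 mol Ca²⁺ ≡ 1 mol CaCO₃): 16,600 / 100.1 g/mol = 165.9 mol.
Mass of CaCl₂·2H₂O: 165.9 × 147 = 24,380 g.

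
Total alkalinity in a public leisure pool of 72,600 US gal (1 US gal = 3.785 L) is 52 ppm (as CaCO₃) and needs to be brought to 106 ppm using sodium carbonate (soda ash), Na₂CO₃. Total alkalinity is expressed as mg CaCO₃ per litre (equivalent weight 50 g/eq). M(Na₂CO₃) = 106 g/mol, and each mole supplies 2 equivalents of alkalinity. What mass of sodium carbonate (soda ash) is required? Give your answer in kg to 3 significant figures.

15.7 kg

Volume: 72,600 US gal × 3.785 L/gal = 274,791 L.
Alkalinity to add: (106 − 52) = 54 mg/L as CaCO₃ × 274,791 L = 14,840 g as CaCO₃.
Equivalents: 14,840 g ÷ 50 g/eq = 296.8 eq.
Each mole of Na₂CO₃ supplies 2 eq, so 296.8 / 2 = 148.4 mol.
Mass: 148.4 mol × 106 g/mol = 15,730 g.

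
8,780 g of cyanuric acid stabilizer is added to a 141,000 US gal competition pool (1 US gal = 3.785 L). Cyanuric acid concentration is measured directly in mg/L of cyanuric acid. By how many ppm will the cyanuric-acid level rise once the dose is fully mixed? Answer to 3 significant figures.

Volume: 141,000 US gal × 3.785 L/gal = 533,685 L.
Rise: 8,780 g / 533,685 L × 1000 = 16.45 mg/L.

16.5 ppm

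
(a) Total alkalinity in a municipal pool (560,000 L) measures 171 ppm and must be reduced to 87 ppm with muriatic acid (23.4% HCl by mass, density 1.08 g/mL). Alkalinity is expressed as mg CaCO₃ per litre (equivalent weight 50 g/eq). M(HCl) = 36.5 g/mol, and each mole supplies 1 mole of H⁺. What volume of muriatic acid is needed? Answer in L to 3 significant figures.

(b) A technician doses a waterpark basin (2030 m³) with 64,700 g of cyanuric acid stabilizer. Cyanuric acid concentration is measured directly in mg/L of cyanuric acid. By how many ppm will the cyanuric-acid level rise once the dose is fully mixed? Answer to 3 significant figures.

(a) Alkalinity to neutralize: (171 − 87) = 84 mg/L as CaCO₃ × 560,000 L = 47,040 g as CaCO₃.
(a) Equivalents of H⁺ required: 47,040 ÷ 50 g/eq = 940.8 eq = 940.8 mol HCl.
(a) Mass of HCl: 940.8 × 36.5 = 34,340 g.
(a) Mass of 23.4% solution: 34,340 / 0.234 = 146,700 g.
(a) Volume: 146,700 g ÷ 1.08 g/mL = 135,900 mL.

(b) Volume: 2030 m³ = 2,030,000 L.
(b) Rise: 64,700 g / 2,030,000 L × 1000 = 31.87 mg/L.

(a) 136 L; (b) 31.9 ppm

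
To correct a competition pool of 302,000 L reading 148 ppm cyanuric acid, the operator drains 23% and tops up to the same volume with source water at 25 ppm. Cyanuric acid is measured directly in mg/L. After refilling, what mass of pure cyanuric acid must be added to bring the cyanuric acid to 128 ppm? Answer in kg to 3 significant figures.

After draining 23% and refilling: 148 × 0.77 + 25 × 0.23 = 119.71 ppm.
Deficit to target: 128 − 119.71 = 8.29 mg/L.
Mass: 8.29 mg/L × 302,000 L = 2504 g cyanuric acid.

2.50 kg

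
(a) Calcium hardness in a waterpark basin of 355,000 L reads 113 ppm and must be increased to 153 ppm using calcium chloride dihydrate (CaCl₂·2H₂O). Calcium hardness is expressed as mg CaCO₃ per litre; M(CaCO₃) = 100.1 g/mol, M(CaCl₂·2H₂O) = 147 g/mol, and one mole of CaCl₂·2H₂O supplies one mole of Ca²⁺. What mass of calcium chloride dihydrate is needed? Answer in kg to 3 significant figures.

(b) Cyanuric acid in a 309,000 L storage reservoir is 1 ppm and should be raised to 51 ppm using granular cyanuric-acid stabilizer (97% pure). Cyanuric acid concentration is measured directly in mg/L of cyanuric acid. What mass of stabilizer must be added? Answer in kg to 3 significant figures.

(a) 20.9 kg; (b) 15.9 kg

(a) Hardness to add: (153 − 113) = 40 mg/L as CaCO₃ × 355,000 L = 14,200 g as CaCO₃.
(a) Moles of Ca²⁺ (1 mol Ca²⁺ ≡ 1 mol CaCO₃): 14,200 / 100.1 g/mol = 141.9 mol.
(a) Mass of CaCl₂·2H₂O: 141.9 × 147 = 20,850 g.

(b) CYA to add: (51 − 1) = 50 mg/L × 309,000 L = 15,450 g cyanuric acid.
(b) At 97% purity: 15,450 / 0.97 = 15,930 g product.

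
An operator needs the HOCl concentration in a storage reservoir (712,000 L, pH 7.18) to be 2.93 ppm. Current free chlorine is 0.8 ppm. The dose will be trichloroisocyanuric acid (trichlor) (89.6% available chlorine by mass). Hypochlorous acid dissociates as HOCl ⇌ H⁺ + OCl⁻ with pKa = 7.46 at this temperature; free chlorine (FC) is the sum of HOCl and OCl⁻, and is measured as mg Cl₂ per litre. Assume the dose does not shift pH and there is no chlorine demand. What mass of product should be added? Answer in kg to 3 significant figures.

[OCl⁻]/[HOCl] = 10^(pH − pKa) = 10^(7.18 − 7.46) = 0.5248; fraction as HOCl = 1/(1 + 0.5248) = 0.6558.
Free chlorine required for 2.93 ppm HOCl: 2.93 / 0.6558 = 4.468 ppm.
FC to add: 4.468 − 0.8 = 3.668 mg/L as Cl₂.
Cl₂ equivalent: 3.668 mg/L × 712,000 L = 2611 g.
Product at 89.6% available Cl: 2611 / 0.896 = 2915 g.

2.91 kg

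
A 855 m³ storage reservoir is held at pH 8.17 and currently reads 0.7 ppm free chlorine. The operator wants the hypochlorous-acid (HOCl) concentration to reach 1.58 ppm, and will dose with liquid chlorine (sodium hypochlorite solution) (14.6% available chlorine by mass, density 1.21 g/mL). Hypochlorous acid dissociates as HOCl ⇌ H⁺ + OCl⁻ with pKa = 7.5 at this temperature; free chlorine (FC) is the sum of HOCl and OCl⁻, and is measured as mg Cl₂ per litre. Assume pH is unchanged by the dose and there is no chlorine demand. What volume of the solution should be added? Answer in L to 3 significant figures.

40.0 L

Volume: 855 m³ = 855,000 L.
[OCl⁻]/[HOCl] = 10^(pH − pKa) = 10^(8.17 − 7.5) = 4.677; fraction as HOCl = 1/(1 + 4.677) = 0.1761.
Free chlorine required for 1.58 ppm HOCl: 1.58 / 0.1761 = 8.97 ppm.
FC to add: 8.97 − 0.7 = 8.27 mg/L as Cl₂.
Cl₂ equivalent: 8.27 mg/L × 855,000 L = 7071 g.
Product at 14.6% available Cl: 7071 / 0.146 = 48,430 g.
Volume: 48,430 g ÷ 1.21 g/mL = 40,030 mL.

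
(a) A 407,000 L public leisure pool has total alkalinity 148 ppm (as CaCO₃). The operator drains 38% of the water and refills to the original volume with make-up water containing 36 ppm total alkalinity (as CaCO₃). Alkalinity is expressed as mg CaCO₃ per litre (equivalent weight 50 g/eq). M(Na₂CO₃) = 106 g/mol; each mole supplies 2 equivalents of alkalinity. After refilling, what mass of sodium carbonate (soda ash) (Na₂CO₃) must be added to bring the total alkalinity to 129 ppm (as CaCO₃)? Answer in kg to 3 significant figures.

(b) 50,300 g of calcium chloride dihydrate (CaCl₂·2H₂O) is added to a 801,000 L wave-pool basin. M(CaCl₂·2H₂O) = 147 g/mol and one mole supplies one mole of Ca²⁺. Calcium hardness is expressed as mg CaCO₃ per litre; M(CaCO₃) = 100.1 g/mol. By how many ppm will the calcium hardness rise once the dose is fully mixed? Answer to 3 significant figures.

(a) After draining 38% and refilling: 148 × 0.62 + 36 × 0.38 = 105.44 ppm.
(a) Deficit to target: 129 − 105.44 = 23.56 mg/L.
(a) As CaCO₃: 23.56 mg/L × 407,000 L = 9589 g; ÷ 50 g/eq ÷ 2 = 95.89 mol Na₂CO₃.
(a) Mass: 95.89 × 106 = 10,160 g.

(b) Moles of Ca²⁺: 50,300 g ÷ 147 g/mol = 342.2 mol.
(b) As CaCO₃: 342.2 mol × 100.1 g/mol = 34,250 g.
(b) Rise: 34,250 g / 801,000 L × 1000 = 42.76 mg/L.

(a) 10.2 kg; (b) 42.8 ppm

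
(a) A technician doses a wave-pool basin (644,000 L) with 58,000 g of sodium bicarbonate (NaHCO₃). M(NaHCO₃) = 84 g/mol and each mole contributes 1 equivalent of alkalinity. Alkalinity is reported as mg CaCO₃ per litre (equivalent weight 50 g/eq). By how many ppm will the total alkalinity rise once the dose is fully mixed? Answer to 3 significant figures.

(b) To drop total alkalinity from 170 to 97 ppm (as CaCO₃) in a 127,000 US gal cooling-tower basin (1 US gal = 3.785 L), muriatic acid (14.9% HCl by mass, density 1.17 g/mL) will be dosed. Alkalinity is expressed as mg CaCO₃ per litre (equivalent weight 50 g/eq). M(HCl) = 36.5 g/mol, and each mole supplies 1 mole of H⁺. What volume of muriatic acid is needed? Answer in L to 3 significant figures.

(a) 53.6 ppm; (b) 147 L

(a) Moles of NaHCO₃: 58,000 g ÷ 84 g/mol = 690.5 mol → 690.5 eq of alkalinity.
(a) As CaCO₃: 690.5 eq × 50 g/eq = 34,520 g.
(a) Rise: 34,520 g / 644,000 L × 1000 = 53.61 mg/L.

(b) Volume: 127,000 US gal × 3.785 L/gal = 480,695 L.
(b) Alkalinity to neutralize: (170 − 97) = 73 mg/L as CaCO₃ × 480,695 L = 35,090 g as CaCO₃.
(b) Equivalents of H⁺ required: 35,090 ÷ 50 g/eq = 701.8 eq = 701.8 mol HCl.
(b) Mass of HCl: 701.8 × 36.5 = 25,620 g.
(b) Mass of 14.9% solution: 25,620 / 0.149 = 171,900 g.
(b) Volume: 171,900 g ÷ 1.17 g/mL = 146,900 mL.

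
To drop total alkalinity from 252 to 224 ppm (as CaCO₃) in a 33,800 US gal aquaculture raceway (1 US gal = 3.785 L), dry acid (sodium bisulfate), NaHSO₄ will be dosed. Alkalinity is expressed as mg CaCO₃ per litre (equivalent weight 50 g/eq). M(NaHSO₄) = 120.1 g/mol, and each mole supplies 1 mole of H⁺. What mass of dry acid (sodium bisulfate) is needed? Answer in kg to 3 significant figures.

8.60 kg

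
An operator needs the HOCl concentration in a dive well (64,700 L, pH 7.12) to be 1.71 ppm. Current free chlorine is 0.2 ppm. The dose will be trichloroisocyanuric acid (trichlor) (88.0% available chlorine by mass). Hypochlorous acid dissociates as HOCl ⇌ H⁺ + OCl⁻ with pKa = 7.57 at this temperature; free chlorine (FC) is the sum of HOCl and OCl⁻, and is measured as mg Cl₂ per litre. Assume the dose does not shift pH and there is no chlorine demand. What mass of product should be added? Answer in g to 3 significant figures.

156 g

[OCl⁻]/[HOCl] = 10^(pH − pKa) = 10^(7.12 − 7.57) = 0.3548; fraction as HOCl = 1/(1 + 0.3548) = 0.7381.
Free chlorine required for 1.71 ppm HOCl: 1.71 / 0.7381 = 2.317 ppm.
FC to add: 2.317 − 0.2 = 2.117 mg/L as Cl₂.
Cl₂ equivalent: 2.117 mg/L × 64,700 L = 137 g.
Product at 88.0% available Cl: 137 / 0.88 = 155.6 g.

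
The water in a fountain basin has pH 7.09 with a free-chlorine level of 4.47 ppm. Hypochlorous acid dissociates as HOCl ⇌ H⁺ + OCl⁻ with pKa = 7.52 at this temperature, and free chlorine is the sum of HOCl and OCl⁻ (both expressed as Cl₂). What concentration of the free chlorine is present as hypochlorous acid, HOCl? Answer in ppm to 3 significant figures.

3.26 ppm

[OCl⁻]/[HOCl] = 10^(pH − pKa) = 10^(7.09 − 7.52) = 10^-0.43 = 0.3715.
Fraction as HOCl = 1 / (1 + 0.3715) = 0.7291.
HOCl = 0.7291 × 4.47 ppm = 3.259 ppm.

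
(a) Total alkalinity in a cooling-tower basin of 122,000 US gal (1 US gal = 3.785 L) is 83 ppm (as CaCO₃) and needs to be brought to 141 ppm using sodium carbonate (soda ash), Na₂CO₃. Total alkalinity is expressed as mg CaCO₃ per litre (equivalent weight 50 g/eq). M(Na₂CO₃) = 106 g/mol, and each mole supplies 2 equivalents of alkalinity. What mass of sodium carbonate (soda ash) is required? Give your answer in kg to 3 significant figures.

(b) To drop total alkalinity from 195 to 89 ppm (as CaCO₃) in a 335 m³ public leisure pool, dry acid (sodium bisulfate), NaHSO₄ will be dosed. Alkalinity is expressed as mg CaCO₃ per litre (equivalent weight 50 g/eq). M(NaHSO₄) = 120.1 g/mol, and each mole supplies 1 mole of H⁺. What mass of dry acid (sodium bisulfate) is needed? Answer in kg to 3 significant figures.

(a) Volume: 122,000 US gal × 3.785 L/gal = 461,770 L.
(a) Alkalinity to add: (141 − 83) = 58 mg/L as CaCO₃ × 461,770 L = 26,780 g as CaCO₃.
(a) Equivalents: 26,780 g ÷ 50 g/eq = 535.7 eq.
(a) Each mole of Na₂CO₃ supplies 2 eq, so 535.7 / 2 = 267.8 mol.
(a) Mass: 267.8 mol × 106 g/mol = 28,390 g.

(b) Volume: 335 m³ = 335,000 L.
(b) Alkalinity to neutralize: (195 − 89) = 106 mg/L as CaCO₃ × 335,000 L = 35,510 g as CaCO₃.
(b) Equivalents of H⁺ required: 35,510 ÷ 50 g/eq = 710.2 eq = 710.2 mol NaHSO₄.
(b) Mass of NaHSO₄: 710.2 × 120.1 = 85,300 g.

(a) 28.4 kg; (b) 85.3 kg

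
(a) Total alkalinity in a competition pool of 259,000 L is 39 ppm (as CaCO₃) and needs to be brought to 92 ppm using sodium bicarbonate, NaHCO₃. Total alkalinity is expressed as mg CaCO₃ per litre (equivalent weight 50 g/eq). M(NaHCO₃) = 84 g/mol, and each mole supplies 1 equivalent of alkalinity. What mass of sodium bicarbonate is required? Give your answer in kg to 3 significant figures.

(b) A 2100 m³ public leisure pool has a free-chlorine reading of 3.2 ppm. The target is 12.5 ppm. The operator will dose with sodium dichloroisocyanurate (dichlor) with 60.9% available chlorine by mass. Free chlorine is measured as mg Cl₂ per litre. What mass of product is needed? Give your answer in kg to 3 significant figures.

(a) 23.1 kg; (b) 32.1 kg

(a) Alkalinity to add: (92 − 39) = 53 mg/L as CaCO₃ × 259,000 L = 13,730 g as CaCO₃.
(a) Equivalents: 13,730 g ÷ 50 g/eq = 274.5 eq.
(a) NaHCO₃ supplies 1 eq per mole → 274.5 mol.
(a) Mass: 274.5 mol × 84 g/mol = 23,060 g.

(b) Volume: 2100 m³ = 2,100,000 L.
(b) Chlorine deficit: 12.5 − 3.2 = 9.3 ppm = 9.3 mg/L as Cl₂.
(b) Cl₂ equivalent needed: 9.3 mg/L × 2,100,000 L = 19,530,000 mg = 19,530 g.
(b) Product at 60.9% available chlorine: 19,530 / 0.609 = 32,070 g.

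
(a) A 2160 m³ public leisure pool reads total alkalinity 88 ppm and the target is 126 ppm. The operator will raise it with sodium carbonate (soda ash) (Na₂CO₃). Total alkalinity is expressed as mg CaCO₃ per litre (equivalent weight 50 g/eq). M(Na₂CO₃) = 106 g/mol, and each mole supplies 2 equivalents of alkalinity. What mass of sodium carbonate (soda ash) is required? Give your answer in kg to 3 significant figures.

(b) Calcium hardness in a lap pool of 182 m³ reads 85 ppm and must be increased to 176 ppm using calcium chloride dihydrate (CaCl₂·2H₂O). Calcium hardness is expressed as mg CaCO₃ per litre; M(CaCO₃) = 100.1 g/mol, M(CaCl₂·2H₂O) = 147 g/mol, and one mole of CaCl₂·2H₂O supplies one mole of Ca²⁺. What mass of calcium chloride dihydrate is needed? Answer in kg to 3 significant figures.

(a) 87.0 kg; (b) 24.3 kg

(a) Volume: 2160 m³ = 2,160,000 L.
(a) Alkalinity to add: (126 − 88) = 38 mg/L as CaCO₃ × 2,160,000 L = 82,080 g as CaCO₃.
(a) Equivalents: 82,080 g ÷ 50 g/eq = 1642 eq.
(a) Each mole of Na₂CO₃ supplies 2 eq, so 1642 / 2 = 820.8 mol.
(a) Mass: 820.8 mol × 106 g/mol = 87,000 g.

(b) Volume: 182 m³ = 182,000 L.
(b) Hardness to add: (176 − 85) = 91 mg/L as CaCO₃ × 182,000 L = 16,560 g as CaCO₃.
(b) Moles of Ca²⁺ (1 mol Ca²⁺ ≡ 1 mol CaCO₃): 16,560 / 100.1 g/mol = 165.5 mol.
(b) Mass of CaCl₂·2H₂O: 165.5 × 147 = 24,320 g.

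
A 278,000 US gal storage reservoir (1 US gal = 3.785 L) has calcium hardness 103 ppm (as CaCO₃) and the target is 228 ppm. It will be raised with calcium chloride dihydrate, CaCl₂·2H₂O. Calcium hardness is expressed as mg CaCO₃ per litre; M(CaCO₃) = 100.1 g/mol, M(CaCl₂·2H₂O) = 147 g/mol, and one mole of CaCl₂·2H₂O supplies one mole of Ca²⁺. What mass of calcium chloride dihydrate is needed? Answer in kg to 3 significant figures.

Volume: 278,000 US gal × 3.785 L/gal = 1,052,230 L.
Hardness to add: (228 − 103) = 125 mg/L as CaCO₃ × 1,052,230 L = 131,500 g as CaCO₃.
Moles of Ca²⁺ (1 mol Ca²⁺ ≡ 1 mol CaCO₃): 131,500 / 100.1 g/mol = 1314 mol.
Mass of CaCl₂·2H₂O: 1314 × 147 = 193,200 g.

193 kg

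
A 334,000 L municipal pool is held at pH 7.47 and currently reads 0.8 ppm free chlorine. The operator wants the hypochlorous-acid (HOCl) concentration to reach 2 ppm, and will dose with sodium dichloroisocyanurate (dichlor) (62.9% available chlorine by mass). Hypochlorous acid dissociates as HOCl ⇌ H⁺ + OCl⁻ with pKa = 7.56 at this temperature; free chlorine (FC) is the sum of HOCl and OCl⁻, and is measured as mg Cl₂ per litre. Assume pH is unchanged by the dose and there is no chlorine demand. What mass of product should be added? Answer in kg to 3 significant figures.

[OCl⁻]/[HOCl] = 10^(pH − pKa) = 10^(7.47 − 7.56) = 0.8128; fraction as HOCl = 1/(1 + 0.8128) = 0.5516.
Free chlorine required for 2 ppm HOCl: 2 / 0.5516 = 3.626 ppm.
FC to add: 3.626 − 0.8 = 2.826 mg/L as Cl₂.
Cl₂ equivalent: 2.826 mg/L × 334,000 L = 943.8 g.
Product at 62.9% available Cl: 943.8 / 0.629 = 1500 g.

1.50 kg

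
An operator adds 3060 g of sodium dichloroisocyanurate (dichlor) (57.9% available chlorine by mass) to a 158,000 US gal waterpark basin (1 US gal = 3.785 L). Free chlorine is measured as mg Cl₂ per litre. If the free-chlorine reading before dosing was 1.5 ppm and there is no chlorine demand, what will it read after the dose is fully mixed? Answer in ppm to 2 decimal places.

4.46 ppm

Volume: 158,000 US gal × 3.785 L/gal = 598,030 L.
Available chlorine delivered: 3060 g × 0.579 = 1772 g as Cl₂.
Concentration rise: 1772 g / 598,030 L = 2.963 mg/L = 2.96 ppm.
Final FC: 1.5 + 2.96 = 4.46 ppm.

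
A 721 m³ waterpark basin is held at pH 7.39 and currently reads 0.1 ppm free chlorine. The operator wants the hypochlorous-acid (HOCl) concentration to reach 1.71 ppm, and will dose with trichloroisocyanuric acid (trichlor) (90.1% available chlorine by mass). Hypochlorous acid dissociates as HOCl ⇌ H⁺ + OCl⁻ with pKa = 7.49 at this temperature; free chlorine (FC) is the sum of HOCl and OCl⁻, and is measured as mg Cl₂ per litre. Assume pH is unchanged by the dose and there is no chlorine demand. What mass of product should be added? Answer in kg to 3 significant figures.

Volume: 721 m³ = 721,000 L.
[OCl⁻]/[HOCl] = 10^(pH − pKa) = 10^(7.39 − 7.49) = 0.7943; fraction as HOCl = 1/(1 + 0.7943) = 0.5573.
Free chlorine required for 1.71 ppm HOCl: 1.71 / 0.5573 = 3.068 ppm.
FC to add: 3.068 − 0.1 = 2.968 mg/L as Cl₂.
Cl₂ equivalent: 2.968 mg/L × 721,000 L = 2140 g.
Product at 90.1% available Cl: 2140 / 0.901 = 2375 g.

2.38 kg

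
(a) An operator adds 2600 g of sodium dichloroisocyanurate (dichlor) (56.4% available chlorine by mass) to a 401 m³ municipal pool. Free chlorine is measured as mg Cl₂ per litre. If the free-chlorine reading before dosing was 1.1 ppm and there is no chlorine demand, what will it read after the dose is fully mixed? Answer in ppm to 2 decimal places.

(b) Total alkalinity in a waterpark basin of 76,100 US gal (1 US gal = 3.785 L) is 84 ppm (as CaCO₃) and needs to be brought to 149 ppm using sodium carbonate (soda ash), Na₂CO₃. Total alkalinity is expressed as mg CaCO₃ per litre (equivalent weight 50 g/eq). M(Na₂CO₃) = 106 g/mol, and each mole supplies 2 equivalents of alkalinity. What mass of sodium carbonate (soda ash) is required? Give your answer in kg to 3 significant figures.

(a) 4.76 ppm; (b) 19.8 kg

(a) Volume: 401 m³ = 401,000 L.
(a) Available chlorine delivered: 2600 g × 0.564 = 1466 g as Cl₂.
(a) Concentration rise: 1466 g / 401,000 L = 3.657 mg/L = 3.66 ppm.
(a) Final FC: 1.1 + 3.66 = 4.76 ppm.

(b) Volume: 76,100 US gal × 3.785 L/gal = 288,038 L.
(b) Alkalinity to add: (149 − 84) = 65 mg/L as CaCO₃ × 288,038 L = 18,720 g as CaCO₃.
(b) Equivalents: 18,720 g ÷ 50 g/eq = 374.5 eq.
(b) Each mole of Na₂CO₃ supplies 2 eq, so 374.5 / 2 = 187.2 mol.
(b) Mass: 187.2 mol × 106 g/mol = 19,850 g.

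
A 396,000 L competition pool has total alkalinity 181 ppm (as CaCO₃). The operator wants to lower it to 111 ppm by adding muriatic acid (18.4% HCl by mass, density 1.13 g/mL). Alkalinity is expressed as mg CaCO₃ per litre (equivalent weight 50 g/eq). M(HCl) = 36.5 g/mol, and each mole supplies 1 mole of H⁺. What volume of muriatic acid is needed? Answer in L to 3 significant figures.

Alkalinity to neutralize: (181 − 111) = 70 mg/L as CaCO₃ × 396,000 L = 27,720 g as CaCO₃.
Equivalents of H⁺ required: 27,720 ÷ 50 g/eq = 554.4 eq = 554.4 mol HCl.
Mass of HCl: 554.4 × 36.5 = 20,240 g.
Mass of 18.4% solution: 20,240 / 0.184 = 110,000 g.
Volume: 110,000 g ÷ 1.13 g/mL = 97,320 mL.

97.3 L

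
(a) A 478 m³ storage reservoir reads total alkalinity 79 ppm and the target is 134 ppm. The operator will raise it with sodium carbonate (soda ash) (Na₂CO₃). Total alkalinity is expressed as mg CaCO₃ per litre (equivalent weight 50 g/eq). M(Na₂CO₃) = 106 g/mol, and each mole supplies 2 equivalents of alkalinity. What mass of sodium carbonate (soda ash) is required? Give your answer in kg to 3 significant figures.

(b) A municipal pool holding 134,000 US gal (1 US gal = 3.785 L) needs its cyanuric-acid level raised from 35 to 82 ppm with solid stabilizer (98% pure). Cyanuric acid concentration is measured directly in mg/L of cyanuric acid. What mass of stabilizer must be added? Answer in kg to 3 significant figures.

(a) 27.9 kg; (b) 24.3 kg

(a) Volume: 478 m³ = 478,000 L.
(a) Alkalinity to add: (134 − 79) = 55 mg/L as CaCO₃ × 478,000 L = 26,290 g as CaCO₃.
(a) Equivalents: 26,290 g ÷ 50 g/eq = 525.8 eq.
(a) Each mole of Na₂CO₃ supplies 2 eq, so 525.8 / 2 = 262.9 mol.
(a) Mass: 262.9 mol × 106 g/mol = 27,870 g.

(b) Volume: 134,000 US gal × 3.785 L/gal = 507,190 L.
(b) CYA to add: (82 − 35) = 47 mg/L × 507,190 L = 23,840 g cyanuric acid.
(b) At 98% purity: 23,840 / 0.98 = 24,320 g product.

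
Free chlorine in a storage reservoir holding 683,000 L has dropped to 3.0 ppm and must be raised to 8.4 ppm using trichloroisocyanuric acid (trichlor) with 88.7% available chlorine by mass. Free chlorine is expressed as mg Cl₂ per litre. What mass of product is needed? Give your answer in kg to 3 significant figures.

4.16 kg

Chlorine deficit: 8.4 − 3.0 = 5.4 ppm = 5.4 mg/L as Cl₂.
Cl₂ equivalent needed: 5.4 mg/L × 683,000 L = 3,688,000 mg = 3688 g.
Product at 88.7% available chlorine: 3688 / 0.887 = 4158 g.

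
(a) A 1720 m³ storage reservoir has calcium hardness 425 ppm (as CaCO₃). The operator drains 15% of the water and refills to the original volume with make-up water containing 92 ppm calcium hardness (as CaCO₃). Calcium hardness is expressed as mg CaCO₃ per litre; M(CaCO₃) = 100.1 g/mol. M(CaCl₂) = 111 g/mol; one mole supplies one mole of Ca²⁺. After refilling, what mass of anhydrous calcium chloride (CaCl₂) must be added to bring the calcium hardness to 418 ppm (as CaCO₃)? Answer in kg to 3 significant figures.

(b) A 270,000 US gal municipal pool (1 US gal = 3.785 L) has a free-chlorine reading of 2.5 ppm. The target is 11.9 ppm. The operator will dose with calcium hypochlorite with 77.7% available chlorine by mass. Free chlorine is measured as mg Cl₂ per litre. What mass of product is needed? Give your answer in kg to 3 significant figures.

(a) 81.9 kg; (b) 12.4 kg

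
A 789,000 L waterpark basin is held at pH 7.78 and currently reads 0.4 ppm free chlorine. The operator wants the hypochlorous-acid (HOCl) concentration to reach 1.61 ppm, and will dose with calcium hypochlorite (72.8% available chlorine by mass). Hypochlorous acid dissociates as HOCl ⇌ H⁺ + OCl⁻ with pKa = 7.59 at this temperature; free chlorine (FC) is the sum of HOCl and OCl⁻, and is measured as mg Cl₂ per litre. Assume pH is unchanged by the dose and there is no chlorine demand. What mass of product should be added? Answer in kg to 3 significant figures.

[OCl⁻]/[HOCl] = 10^(pH − pKa) = 10^(7.78 − 7.59) = 1.549; fraction as HOCl = 1/(1 + 1.549) = 0.3923.
Free chlorine required for 1.61 ppm HOCl: 1.61 / 0.3923 = 4.104 ppm.
FC to add: 4.104 − 0.4 = 3.704 mg/L as Cl₂.
Cl₂ equivalent: 3.704 mg/L × 789,000 L = 2922 g.
Product at 72.8% available Cl: 2922 / 0.728 = 4014 g.

4.01 kg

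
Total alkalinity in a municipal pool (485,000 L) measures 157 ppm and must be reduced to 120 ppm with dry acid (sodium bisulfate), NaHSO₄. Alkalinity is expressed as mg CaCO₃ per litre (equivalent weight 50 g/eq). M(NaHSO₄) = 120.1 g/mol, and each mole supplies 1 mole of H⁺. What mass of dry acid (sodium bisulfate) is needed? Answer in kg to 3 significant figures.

43.1 kg

Alkalinity to neutralize: (157 − 120) = 37 mg/L as CaCO₃ × 485,000 L = 17,940 g as CaCO₃.
Equivalents of H⁺ required: 17,940 ÷ 50 g/eq = 358.9 eq = 358.9 mol NaHSO₄.
Mass of NaHSO₄: 358.9 × 120.1 = 43,100 g.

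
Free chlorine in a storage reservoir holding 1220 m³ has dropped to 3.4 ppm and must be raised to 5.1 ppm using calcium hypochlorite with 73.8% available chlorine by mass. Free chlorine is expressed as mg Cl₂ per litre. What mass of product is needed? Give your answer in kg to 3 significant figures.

2.81 kg

Volume: 1220 m³ = 1,220,000 L.
Chlorine deficit: 5.1 − 3.4 = 1.7 ppm = 1.7 mg/L as Cl₂.
Cl₂ equivalent needed: 1.7 mg/L × 1,220,000 L = 2,074,000 mg = 2074 g.
Product at 73.8% available chlorine: 2074 / 0.738 = 2810 g.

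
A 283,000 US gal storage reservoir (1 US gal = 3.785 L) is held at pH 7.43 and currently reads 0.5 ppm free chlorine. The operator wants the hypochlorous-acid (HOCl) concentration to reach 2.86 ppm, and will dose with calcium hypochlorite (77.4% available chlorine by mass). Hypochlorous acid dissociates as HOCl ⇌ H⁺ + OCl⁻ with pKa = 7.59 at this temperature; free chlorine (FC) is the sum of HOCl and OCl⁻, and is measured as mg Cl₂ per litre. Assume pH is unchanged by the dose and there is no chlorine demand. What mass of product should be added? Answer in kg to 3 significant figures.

6.00 kg

Volume: 283,000 US gal × 3.785 L/gal = 1,071,155 L.
[OCl⁻]/[HOCl] = 10^(pH − pKa) = 10^(7.43 − 7.59) = 0.6918; fraction as HOCl = 1/(1 + 0.6918) = 0.5911.
Free chlorine required for 2.86 ppm HOCl: 2.86 / 0.5911 = 4.839 ppm.
FC to add: 4.839 − 0.5 = 4.339 mg/L as Cl₂.
Cl₂ equivalent: 4.339 mg/L × 1,071,155 L = 4647 g.
Product at 77.4% available Cl: 4647 / 0.774 = 6004 g.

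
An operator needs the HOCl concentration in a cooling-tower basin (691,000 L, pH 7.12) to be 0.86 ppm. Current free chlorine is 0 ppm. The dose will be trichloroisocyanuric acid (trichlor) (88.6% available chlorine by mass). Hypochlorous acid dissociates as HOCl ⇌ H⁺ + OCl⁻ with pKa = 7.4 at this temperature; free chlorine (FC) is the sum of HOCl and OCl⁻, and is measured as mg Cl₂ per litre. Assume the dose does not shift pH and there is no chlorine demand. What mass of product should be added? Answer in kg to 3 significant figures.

[OCl⁻]/[HOCl] = 10^(pH − pKa) = 10^(7.12 − 7.4) = 0.5248; fraction as HOCl = 1/(1 + 0.5248) = 0.6558.
Free chlorine required for 0.86 ppm HOCl: 0.86 / 0.6558 = 1.311 ppm.
FC to add: 1.311 − 0 = 1.311 mg/L as Cl₂.
Cl₂ equivalent: 1.311 mg/L × 691,000 L = 906.1 g.
Product at 88.6% available Cl: 906.1 / 0.886 = 1023 g.

1.02 kg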